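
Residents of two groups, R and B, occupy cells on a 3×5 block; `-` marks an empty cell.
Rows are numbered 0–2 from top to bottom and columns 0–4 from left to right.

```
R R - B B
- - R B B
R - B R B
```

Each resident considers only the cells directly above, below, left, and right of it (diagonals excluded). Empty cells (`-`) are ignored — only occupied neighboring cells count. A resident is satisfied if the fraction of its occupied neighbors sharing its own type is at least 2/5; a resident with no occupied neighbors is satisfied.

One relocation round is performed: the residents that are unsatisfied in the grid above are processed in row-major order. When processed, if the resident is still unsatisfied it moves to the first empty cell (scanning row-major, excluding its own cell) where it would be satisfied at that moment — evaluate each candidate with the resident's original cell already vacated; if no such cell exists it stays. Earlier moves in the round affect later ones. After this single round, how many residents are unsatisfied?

1

Initially unsatisfied (in order): (1,2), (2,2), (2,3).
  (1,2) → (0,2).
  (2,2) → (1,2).
  (2,3) → (1,0).
Resulting grid:
R R R B B
R - B B B
R - - - B
Unsatisfied now: (0,2).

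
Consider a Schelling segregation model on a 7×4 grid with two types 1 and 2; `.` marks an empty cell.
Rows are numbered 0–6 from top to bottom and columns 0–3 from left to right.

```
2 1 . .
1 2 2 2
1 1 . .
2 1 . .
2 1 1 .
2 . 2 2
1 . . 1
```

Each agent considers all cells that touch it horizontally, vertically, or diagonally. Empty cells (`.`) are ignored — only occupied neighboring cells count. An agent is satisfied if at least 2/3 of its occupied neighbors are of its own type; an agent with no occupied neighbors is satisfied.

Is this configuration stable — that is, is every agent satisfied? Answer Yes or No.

No

(0,0)2 1/3 ✗
(0,1)1 1/4 ✗
(1,0)1 3/5 ✗
(1,1)2 2/6 ✗
(1,2)2 2/4 ✗
(1,3)2 1/1 ✓
(2,0)1 3/5 ✗
(2,1)1 3/6 ✗
(3,0)2 1/5 ✗
(3,1)1 4/6 ✓
(4,0)2 2/4 ✗
(4,1)1 2/6 ✗
(4,2)1 2/4 ✗
(5,0)2 1/3 ✗
(5,2)2 1/4 ✗
(5,3)2 1/3 ✗
(6,0)1 0/1 ✗
(6,3)1 0/2 ✗
For instance (0,0) has only 1/3 same-type neighbors, below 2/3.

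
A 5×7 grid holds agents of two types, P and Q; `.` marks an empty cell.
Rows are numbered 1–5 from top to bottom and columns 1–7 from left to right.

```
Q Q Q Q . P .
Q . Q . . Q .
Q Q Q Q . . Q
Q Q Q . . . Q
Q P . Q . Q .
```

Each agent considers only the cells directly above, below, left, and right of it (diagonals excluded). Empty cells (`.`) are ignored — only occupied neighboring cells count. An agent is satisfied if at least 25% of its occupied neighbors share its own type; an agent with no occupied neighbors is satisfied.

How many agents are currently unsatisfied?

3

Row 1: (1,1)Q 2/2 satisfied · (1,2)Q 2/2 satisfied · (1,3)Q 3/3 satisfied · (1,4)Q 1/1 satisfied · (1,6)P 0/1 not
Row 2: (2,1)Q 2/2 satisfied · (2,3)Q 2/2 satisfied · (2,6)Q 0/1 not
Row 3: (3,1)Q 3/3 satisfied · (3,2)Q 3/3 satisfied · (3,3)Q 4/4 satisfied · (3,4)Q 1/1 satisfied · (3,7)Q 1/1 satisfied
Row 4: (4,1)Q 3/3 satisfied · (4,2)Q 3/4 satisfied · (4,3)Q 2/2 satisfied · (4,7)Q 1/1 satisfied
Row 5: (5,1)Q 1/2 satisfied · (5,2)P 0/2 not · (5,4)Q 0/0 satisfied · (5,6)Q 0/0 satisfied
Unsatisfied: (1,6), (2,6), (5,2) — 3 in total.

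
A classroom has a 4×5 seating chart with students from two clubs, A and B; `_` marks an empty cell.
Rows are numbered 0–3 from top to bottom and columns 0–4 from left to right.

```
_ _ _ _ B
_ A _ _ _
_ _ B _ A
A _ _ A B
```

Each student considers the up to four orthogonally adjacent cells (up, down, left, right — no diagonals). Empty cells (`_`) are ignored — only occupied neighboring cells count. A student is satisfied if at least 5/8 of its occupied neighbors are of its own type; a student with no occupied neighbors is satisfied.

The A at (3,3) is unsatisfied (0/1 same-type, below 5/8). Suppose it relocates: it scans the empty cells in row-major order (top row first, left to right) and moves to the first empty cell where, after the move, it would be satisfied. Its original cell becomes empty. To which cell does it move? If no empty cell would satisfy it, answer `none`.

Vacating (3,3). Empty cells in order:
  (0,0): 0/0 same-type → satisfied — stop here.

(0,0)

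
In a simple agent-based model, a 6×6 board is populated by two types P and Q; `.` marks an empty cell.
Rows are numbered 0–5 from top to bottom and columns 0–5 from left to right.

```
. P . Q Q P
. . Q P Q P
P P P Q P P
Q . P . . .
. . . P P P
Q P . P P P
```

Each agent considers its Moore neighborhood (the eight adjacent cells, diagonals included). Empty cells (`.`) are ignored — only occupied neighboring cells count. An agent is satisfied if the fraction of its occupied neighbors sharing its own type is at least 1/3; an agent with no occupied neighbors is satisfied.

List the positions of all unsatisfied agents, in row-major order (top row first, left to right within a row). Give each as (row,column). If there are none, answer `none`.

(0,1)P 0/1 unhappy
(0,3)Q 3/4 ok
(0,4)Q 2/5 ok
(0,5)P 1/3 ok
(1,2)Q 2/6 ok
(1,3)P 2/7 unhappy
(1,4)Q 3/8 ok
(1,5)P 3/5 ok
(2,0)P 1/2 ok
(2,1)P 3/5 ok
(2,2)P 3/5 ok
(2,3)Q 2/6 ok
(2,4)P 3/5 ok
(2,5)P 2/3 ok
(3,0)Q 0/2 unhappy
(3,2)P 3/4 ok
(4,3)P 4/4 ok
(4,4)P 5/5 ok
(4,5)P 3/3 ok
(5,0)Q 0/1 unhappy
(5,1)P 0/1 unhappy
(5,3)P 3/3 ok
(5,4)P 5/5 ok
(5,5)P 3/3 ok

(0,1), (1,3), (3,0), (5,0), (5,1)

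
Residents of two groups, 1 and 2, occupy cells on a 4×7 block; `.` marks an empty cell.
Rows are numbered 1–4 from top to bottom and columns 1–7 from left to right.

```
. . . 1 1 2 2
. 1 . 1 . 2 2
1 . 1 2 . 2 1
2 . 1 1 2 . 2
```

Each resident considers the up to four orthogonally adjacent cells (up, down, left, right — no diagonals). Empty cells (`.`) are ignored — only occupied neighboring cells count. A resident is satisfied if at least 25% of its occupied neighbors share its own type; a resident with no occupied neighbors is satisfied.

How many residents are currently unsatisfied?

Row 1: (1,4)1 2/2 ok · (1,5)1 1/2 ok · (1,6)2 2/3 ok · (1,7)2 2/2 ok
Row 2: (2,2)1 0/0 ok · (2,4)1 1/2 ok · (2,6)2 3/3 ok · (2,7)2 2/3 ok
Row 3: (3,1)1 0/1 unhappy · (3,3)1 1/2 ok · (3,4)2 0/3 unhappy · (3,6)2 1/2 ok · (3,7)1 0/3 unhappy
Row 4: (4,1)2 0/1 unhappy · (4,3)1 2/2 ok · (4,4)1 1/3 ok · (4,5)2 0/1 unhappy · (4,7)2 0/1 unhappy
Unsatisfied: (3,1), (3,4), (3,7), (4,1), (4,5), (4,7) — 6 in total.

6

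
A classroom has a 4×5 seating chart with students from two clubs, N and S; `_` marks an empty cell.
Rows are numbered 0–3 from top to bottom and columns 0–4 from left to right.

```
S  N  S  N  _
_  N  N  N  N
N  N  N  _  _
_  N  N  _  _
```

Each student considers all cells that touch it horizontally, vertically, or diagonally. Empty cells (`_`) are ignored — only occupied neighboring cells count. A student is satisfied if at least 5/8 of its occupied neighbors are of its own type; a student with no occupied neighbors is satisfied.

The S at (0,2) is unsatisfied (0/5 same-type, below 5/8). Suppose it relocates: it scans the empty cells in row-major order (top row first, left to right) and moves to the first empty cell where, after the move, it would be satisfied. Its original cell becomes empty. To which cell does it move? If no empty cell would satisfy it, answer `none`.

(3,4)

Vacating (0,2). Empty cells in order:
  (0,4): 0/3 same-type → still unsatisfied.
  (1,0): 1/5 same-type → still unsatisfied.
  (2,3): 0/5 same-type → still unsatisfied.
  (2,4): 0/2 same-type → still unsatisfied.
  (3,0): 0/3 same-type → still unsatisfied.
  (3,3): 0/2 same-type → still unsatisfied.
  (3,4): 0/0 same-type → satisfied — stop here.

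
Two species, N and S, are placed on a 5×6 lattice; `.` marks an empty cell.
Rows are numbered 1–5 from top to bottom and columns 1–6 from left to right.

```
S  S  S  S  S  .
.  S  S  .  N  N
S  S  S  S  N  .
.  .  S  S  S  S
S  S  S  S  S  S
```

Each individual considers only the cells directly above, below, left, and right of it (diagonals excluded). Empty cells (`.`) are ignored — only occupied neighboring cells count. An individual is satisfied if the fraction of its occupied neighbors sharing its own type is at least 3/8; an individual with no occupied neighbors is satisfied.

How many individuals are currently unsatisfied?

1

(1,1)S 1/1 ok
(1,2)S 3/3 ok
(1,3)S 3/3 ok
(1,4)S 2/2 ok
(1,5)S 1/2 ok
(2,2)S 3/3 ok
(2,3)S 3/3 ok
(2,5)N 2/3 ok
(2,6)N 1/1 ok
(3,1)S 1/1 ok
(3,2)S 3/3 ok
(3,3)S 4/4 ok
(3,4)S 2/3 ok
(3,5)N 1/3 unhappy
(4,3)S 3/3 ok
(4,4)S 4/4 ok
(4,5)S 3/4 ok
(4,6)S 2/2 ok
(5,1)S 1/1 ok
(5,2)S 2/2 ok
(5,3)S 3/3 ok
(5,4)S 3/3 ok
(5,5)S 3/3 ok
(5,6)S 2/2 ok
Unsatisfied: (3,5) — 1 in total.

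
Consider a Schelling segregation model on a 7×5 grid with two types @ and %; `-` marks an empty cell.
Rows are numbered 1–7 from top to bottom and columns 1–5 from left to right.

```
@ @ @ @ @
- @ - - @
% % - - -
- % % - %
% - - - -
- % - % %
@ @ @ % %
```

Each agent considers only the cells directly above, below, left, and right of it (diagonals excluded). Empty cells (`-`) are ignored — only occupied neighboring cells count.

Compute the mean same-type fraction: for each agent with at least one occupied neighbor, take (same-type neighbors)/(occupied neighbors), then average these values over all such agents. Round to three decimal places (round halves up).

0.842

(1,1)@ 1/1
(1,2)@ 3/3
(1,3)@ 2/2
(1,4)@ 2/2
(1,5)@ 2/2
(2,2)@ 1/2
(2,5)@ 1/1
(3,1)% 1/1
(3,2)% 2/3
(4,2)% 2/2
(4,3)% 1/1
(4,5)% — no occupied neighbors
(5,1)% — no occupied neighbors
(6,2)% 0/1
(6,4)% 2/2
(6,5)% 2/2
(7,1)@ 1/1
(7,2)@ 2/3
(7,3)@ 1/2
(7,4)% 2/3
(7,5)% 2/2
Sum over 19 agents: 1/1 + 3/3 + 2/2 + 2/2 + 2/2 + 1/2 + 1/1 + 1/1 + 2/3 + 2/2 + 1/1 + 0/1 + 2/2 + 2/2 + 1/1 + 2/3 + 1/2 + 2/3 + 2/2 = 16; mean = 16 ÷ 19 = 16/19 = 0.842105… → 0.842.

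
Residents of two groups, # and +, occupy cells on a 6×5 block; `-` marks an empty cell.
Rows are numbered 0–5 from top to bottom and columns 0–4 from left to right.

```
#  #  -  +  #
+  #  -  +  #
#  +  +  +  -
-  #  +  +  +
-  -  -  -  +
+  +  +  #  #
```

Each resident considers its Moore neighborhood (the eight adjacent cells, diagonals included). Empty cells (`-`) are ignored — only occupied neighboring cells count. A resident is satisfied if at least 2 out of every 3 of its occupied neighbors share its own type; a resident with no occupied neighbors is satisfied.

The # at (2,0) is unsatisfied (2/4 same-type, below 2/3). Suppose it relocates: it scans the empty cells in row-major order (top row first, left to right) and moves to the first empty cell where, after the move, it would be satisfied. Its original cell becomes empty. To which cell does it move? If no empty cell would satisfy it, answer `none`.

none

Vacating (2,0). Empty cells in order:
  (0,2): 2/4 same-type → still unsatisfied.
  (1,2): 2/7 same-type → still unsatisfied.
  (2,4): 1/5 same-type → still unsatisfied.
  (3,0): 1/2 same-type → still unsatisfied.
  (4,0): 1/3 same-type → still unsatisfied.
  (4,1): 1/5 same-type → still unsatisfied.
  (4,2): 2/6 same-type → still unsatisfied.
  (4,3): 2/7 same-type → still unsatisfied.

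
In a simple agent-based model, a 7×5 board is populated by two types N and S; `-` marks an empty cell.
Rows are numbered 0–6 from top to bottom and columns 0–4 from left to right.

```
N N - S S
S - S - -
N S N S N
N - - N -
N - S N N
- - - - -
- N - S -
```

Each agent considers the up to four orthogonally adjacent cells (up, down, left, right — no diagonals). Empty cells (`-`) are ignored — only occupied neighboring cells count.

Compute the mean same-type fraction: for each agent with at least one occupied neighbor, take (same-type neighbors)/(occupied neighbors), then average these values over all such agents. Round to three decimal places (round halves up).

(0,0)N 1/2
(0,1)N 1/1
(0,3)S 1/1
(0,4)S 1/1
(1,0)S 0/2
(1,2)S 0/1
(2,0)N 1/3
(2,1)S 0/2
(2,2)N 0/3
(2,3)S 0/3
(2,4)N 0/1
(3,0)N 2/2
(3,3)N 1/2
(4,0)N 1/1
(4,2)S 0/1
(4,3)N 2/3
(4,4)N 1/1
(6,1)N — no occupied neighbors
(6,3)S — no occupied neighbors
Sum over 17 agents: 1/2 + 1/1 + 1/1 + 1/1 + 0/2 + 0/1 + 1/3 + 0/2 + 0/3 + 0/3 + 0/1 + 2/2 + 1/2 + 1/1 + 0/1 + 2/3 + 1/1 = 8; mean = 8 ÷ 17 = 8/17 = 0.470588… → 0.471.

0.471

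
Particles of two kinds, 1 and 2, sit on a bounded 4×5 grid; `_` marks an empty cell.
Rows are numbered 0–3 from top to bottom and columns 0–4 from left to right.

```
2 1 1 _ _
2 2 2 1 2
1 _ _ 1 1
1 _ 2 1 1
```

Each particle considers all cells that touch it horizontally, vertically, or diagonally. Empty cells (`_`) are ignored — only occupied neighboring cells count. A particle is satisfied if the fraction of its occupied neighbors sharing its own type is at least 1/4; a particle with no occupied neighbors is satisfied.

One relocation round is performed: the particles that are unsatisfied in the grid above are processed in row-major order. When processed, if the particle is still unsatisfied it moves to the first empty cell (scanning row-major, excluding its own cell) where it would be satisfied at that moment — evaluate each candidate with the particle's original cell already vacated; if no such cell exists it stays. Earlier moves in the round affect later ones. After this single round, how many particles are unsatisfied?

Initially unsatisfied (in order): (0,1), (1,2), (1,4), (3,2).
  (0,1) → (0,3).
  (1,2) → (0,1).
  (1,4) → (1,2).
  (3,2) → (2,1).
Resulting grid:
2 2 1 1 _
2 2 2 1 _
1 2 _ 1 1
1 _ _ 1 1
All satisfied now.

0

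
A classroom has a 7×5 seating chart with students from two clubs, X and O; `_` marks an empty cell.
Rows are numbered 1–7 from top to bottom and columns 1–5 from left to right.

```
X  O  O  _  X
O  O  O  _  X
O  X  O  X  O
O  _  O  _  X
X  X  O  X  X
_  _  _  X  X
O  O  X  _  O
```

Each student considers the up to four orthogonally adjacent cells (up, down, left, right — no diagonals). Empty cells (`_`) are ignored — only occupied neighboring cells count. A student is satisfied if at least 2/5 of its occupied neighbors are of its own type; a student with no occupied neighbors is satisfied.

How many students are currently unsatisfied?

(1,1)X 0/2 not
(1,2)O 2/3 satisfied
(1,3)O 2/2 satisfied
(1,5)X 1/1 satisfied
(2,1)O 2/3 satisfied
(2,2)O 3/4 satisfied
(2,3)O 3/3 satisfied
(2,5)X 1/2 satisfied
(3,1)O 2/3 satisfied
(3,2)X 0/3 not
(3,3)O 2/4 satisfied
(3,4)X 0/2 not
(3,5)O 0/3 not
(4,1)O 1/2 satisfied
(4,3)O 2/2 satisfied
(4,5)X 1/2 satisfied
(5,1)X 1/2 satisfied
(5,2)X 1/2 satisfied
(5,3)O 1/3 not
(5,4)X 2/3 satisfied
(5,5)X 3/3 satisfied
(6,4)X 2/2 satisfied
(6,5)X 2/3 satisfied
(7,1)O 1/1 satisfied
(7,2)O 1/2 satisfied
(7,3)X 0/1 not
(7,5)O 0/1 not
Unsatisfied: (1,1), (3,2), (3,4), (3,5), (5,3), (7,3), (7,5) — 7 in total.

7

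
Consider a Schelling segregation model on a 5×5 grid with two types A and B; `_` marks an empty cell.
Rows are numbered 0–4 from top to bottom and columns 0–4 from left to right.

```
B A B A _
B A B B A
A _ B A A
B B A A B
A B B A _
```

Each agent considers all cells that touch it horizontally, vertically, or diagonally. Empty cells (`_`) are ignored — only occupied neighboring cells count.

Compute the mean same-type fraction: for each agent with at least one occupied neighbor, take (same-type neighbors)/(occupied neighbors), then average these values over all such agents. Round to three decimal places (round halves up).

Row 0: (0,0)B 1/3 · (0,1)A 1/5 · (0,2)B 2/5 · (0,3)A 1/4
Row 1: (1,0)B 1/4 · (1,1)A 2/7 · (1,2)B 3/7 · (1,3)B 3/7 · (1,4)A 3/4
Row 2: (2,0)A 1/4 · (2,2)B 3/7 · (2,3)A 4/8 · (2,4)A 3/5
Row 3: (3,0)B 2/4 · (3,1)B 4/7 · (3,2)A 3/7 · (3,3)A 4/7 · (3,4)B 0/4
Row 4: (4,0)A 0/3 · (4,1)B 3/5 · (4,2)B 2/5 · (4,3)A 2/4
Sum over 22 agents: 1/3 + 1/5 + 2/5 + 1/4 + 1/4 + 2/7 + 3/7 + 3/7 + 3/4 + 1/4 + 3/7 + 4/8 + 3/5 + 2/4 + 4/7 + 3/7 + 4/7 + 0/4 + 0/3 + 3/5 + 2/5 + 2/4 = 911/105; mean = 911/105 ÷ 22 = 911/2310 = 0.394372… → 0.394.

0.394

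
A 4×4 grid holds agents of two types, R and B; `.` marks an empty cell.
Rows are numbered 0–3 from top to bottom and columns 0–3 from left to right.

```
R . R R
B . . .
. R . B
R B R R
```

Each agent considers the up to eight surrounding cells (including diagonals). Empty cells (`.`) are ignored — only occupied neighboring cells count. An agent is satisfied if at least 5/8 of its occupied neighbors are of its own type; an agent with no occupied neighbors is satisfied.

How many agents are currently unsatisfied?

(0,0)R 0/1 ✗
(0,2)R 1/1 ✓
(0,3)R 1/1 ✓
(1,0)B 0/2 ✗
(2,1)R 2/4 ✗
(2,3)B 0/2 ✗
(3,0)R 1/2 ✗
(3,1)B 0/3 ✗
(3,2)R 2/4 ✗
(3,3)R 1/2 ✗
Unsatisfied: (0,0), (1,0), (2,1), (2,3), (3,0), (3,1), (3,2), (3,3) — 8 in total.

8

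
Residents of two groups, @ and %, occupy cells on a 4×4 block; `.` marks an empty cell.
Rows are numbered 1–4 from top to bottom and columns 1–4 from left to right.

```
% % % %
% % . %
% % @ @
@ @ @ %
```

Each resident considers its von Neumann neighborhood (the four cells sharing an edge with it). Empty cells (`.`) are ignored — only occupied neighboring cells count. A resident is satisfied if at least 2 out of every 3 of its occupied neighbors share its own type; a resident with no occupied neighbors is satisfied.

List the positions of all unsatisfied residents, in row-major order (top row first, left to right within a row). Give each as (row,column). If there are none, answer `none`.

Row 1: (1,1)% 2/2 ok · (1,2)% 3/3 ok · (1,3)% 2/2 ok · (1,4)% 2/2 ok
Row 2: (2,1)% 3/3 ok · (2,2)% 3/3 ok · (2,4)% 1/2 unhappy
Row 3: (3,1)% 2/3 ok · (3,2)% 2/4 unhappy · (3,3)@ 2/3 ok · (3,4)@ 1/3 unhappy
Row 4: (4,1)@ 1/2 unhappy · (4,2)@ 2/3 ok · (4,3)@ 2/3 ok · (4,4)% 0/2 unhappy

(2,4), (3,2), (3,4), (4,1), (4,4)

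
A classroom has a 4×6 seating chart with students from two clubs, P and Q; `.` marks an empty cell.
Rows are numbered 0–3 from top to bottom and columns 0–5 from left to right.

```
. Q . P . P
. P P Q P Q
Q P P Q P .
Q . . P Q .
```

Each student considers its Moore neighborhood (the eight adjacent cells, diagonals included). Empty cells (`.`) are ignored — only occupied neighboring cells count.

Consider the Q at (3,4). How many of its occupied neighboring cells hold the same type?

Occupied neighbors of (3,4): (2,3)=Q, (2,4)=P, (3,3)=P.
Same type (Q): 1 of 3.

1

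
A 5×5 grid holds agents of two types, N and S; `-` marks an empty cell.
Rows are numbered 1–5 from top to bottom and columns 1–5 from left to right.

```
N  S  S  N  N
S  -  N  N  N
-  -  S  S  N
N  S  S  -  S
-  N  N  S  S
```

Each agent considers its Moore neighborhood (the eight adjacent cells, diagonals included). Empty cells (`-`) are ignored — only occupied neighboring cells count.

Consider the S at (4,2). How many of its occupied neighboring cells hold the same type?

2

Occupied neighbors of (4,2): (3,3)=S, (4,1)=N, (4,3)=S, (5,2)=N, (5,3)=N.
Same type (S): 2 of 5.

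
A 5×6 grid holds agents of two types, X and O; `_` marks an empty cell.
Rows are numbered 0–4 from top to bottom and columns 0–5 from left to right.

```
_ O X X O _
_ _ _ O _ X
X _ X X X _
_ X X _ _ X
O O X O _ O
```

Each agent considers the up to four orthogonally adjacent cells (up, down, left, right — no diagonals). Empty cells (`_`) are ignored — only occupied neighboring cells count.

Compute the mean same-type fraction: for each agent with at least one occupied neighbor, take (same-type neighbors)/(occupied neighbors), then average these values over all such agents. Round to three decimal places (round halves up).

(0,1)O 0/1
(0,2)X 1/2
(0,3)X 1/3
(0,4)O 0/1
(1,3)O 0/2
(1,5)X — no occupied neighbors
(2,0)X — no occupied neighbors
(2,2)X 2/2
(2,3)X 2/3
(2,4)X 1/1
(3,1)X 1/2
(3,2)X 3/3
(3,5)X 0/1
(4,0)O 1/1
(4,1)O 1/3
(4,2)X 1/3
(4,3)O 0/1
(4,5)O 0/1
Sum over 16 agents: 0/1 + 1/2 + 1/3 + 0/1 + 0/2 + 2/2 + 2/3 + 1/1 + 1/2 + 3/3 + 0/1 + 1/1 + 1/3 + 1/3 + 0/1 + 0/1 = 20/3; mean = 20/3 ÷ 16 = 5/12 = 0.416666… → 0.417.

0.417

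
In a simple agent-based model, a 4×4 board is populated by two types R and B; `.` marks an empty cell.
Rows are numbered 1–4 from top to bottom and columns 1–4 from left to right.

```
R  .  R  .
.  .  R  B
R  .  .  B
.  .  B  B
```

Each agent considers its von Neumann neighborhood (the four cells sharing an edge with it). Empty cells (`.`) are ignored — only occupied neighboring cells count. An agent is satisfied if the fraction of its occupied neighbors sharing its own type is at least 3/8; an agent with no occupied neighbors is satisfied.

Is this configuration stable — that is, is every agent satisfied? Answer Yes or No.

Yes

Row 1: (1,1)R 0/0 ok · (1,3)R 1/1 ok
Row 2: (2,3)R 1/2 ok · (2,4)B 1/2 ok
Row 3: (3,1)R 0/0 ok · (3,4)B 2/2 ok
Row 4: (4,3)B 1/1 ok · (4,4)B 2/2 ok
All meet the threshold, so the configuration is stable.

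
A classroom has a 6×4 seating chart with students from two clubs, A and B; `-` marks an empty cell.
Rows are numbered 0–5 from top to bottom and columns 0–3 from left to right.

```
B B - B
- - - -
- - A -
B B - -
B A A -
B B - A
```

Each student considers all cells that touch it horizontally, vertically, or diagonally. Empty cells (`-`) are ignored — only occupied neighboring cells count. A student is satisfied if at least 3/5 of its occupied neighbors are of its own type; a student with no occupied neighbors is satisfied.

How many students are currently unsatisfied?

5

Row 0: (0,0)B 1/1 ✓ · (0,1)B 1/1 ✓ · (0,3)B 0/0 ✓
Row 2: (2,2)A 0/1 ✗
Row 3: (3,0)B 2/3 ✓ · (3,1)B 2/5 ✗
Row 4: (4,0)B 4/5 ✓ · (4,1)A 1/6 ✗ · (4,2)A 2/4 ✗
Row 5: (5,0)B 2/3 ✓ · (5,1)B 2/4 ✗ · (5,3)A 1/1 ✓
Unsatisfied: (2,2), (3,1), (4,1), (4,2), (5,1) — 5 in total.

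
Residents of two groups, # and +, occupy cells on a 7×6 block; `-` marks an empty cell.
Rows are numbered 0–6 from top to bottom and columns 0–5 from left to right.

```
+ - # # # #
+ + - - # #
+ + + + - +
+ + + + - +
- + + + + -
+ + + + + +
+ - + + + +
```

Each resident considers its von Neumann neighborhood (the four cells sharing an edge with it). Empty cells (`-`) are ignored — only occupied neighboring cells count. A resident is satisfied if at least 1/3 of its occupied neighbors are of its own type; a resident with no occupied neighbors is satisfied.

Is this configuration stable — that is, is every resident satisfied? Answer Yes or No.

(0,0)+ 1/1 ok
(0,2)# 1/1 ok
(0,3)# 2/2 ok
(0,4)# 3/3 ok
(0,5)# 2/2 ok
(1,0)+ 3/3 ok
(1,1)+ 2/2 ok
(1,4)# 2/2 ok
(1,5)# 2/3 ok
(2,0)+ 3/3 ok
(2,1)+ 4/4 ok
(2,2)+ 3/3 ok
(2,3)+ 2/2 ok
(2,5)+ 1/2 ok
(3,0)+ 2/2 ok
(3,1)+ 4/4 ok
(3,2)+ 4/4 ok
(3,3)+ 3/3 ok
(3,5)+ 1/1 ok
(4,1)+ 3/3 ok
(4,2)+ 4/4 ok
(4,3)+ 4/4 ok
(4,4)+ 2/2 ok
(5,0)+ 2/2 ok
(5,1)+ 3/3 ok
(5,2)+ 4/4 ok
(5,3)+ 4/4 ok
(5,4)+ 4/4 ok
(5,5)+ 2/2 ok
(6,0)+ 1/1 ok
(6,2)+ 2/2 ok
(6,3)+ 3/3 ok
(6,4)+ 3/3 ok
(6,5)+ 2/2 ok
All meet the threshold, so the configuration is stable.

Yes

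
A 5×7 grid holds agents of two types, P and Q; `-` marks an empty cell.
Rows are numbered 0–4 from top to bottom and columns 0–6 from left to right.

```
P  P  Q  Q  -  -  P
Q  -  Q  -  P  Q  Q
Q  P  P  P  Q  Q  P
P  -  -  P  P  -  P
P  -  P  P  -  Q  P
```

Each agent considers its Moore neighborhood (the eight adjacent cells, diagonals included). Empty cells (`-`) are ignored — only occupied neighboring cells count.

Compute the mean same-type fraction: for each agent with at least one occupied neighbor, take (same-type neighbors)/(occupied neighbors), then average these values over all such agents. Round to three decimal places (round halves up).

0.501

(0,0)P 1/2
(0,1)P 1/4
(0,2)Q 2/3
(0,3)Q 2/3
(0,6)P 0/2
(1,0)Q 1/4
(1,2)Q 2/6
(1,4)P 1/5
(1,5)Q 3/6
(1,6)Q 2/4
(2,0)Q 1/3
(2,1)P 2/5
(2,2)P 3/4
(2,3)P 4/6
(2,4)Q 2/6
(2,5)Q 3/7
(2,6)P 1/4
(3,0)P 2/3
(3,3)P 5/6
(3,4)P 3/6
(3,6)P 2/4
(4,0)P 1/1
(4,2)P 2/2
(4,3)P 3/3
(4,5)Q 0/3
(4,6)P 1/2
Sum over 26 agents: 1/2 + 1/4 + 2/3 + 2/3 + 0/2 + 1/4 + 2/6 + 1/5 + 3/6 + 2/4 + 1/3 + 2/5 + 3/4 + 4/6 + 2/6 + 3/7 + 1/4 + 2/3 + 5/6 + 3/6 + 2/4 + 1/1 + 2/2 + 3/3 + 0/3 + 1/2 = 456/35; mean = 456/35 ÷ 26 = 228/455 = 0.501098… → 0.501.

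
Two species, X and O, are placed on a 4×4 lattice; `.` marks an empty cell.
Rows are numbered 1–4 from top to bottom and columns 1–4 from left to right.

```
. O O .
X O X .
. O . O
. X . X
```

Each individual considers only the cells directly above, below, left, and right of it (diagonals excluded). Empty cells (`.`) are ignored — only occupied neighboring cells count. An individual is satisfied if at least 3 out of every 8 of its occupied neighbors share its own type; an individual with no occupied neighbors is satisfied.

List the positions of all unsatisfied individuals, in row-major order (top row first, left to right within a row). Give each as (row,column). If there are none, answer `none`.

Row 1: (1,2)O 2/2 satisfied · (1,3)O 1/2 satisfied
Row 2: (2,1)X 0/1 not · (2,2)O 2/4 satisfied · (2,3)X 0/2 not
Row 3: (3,2)O 1/2 satisfied · (3,4)O 0/1 not
Row 4: (4,2)X 0/1 not · (4,4)X 0/1 not

(2,1), (2,3), (3,4), (4,2), (4,4)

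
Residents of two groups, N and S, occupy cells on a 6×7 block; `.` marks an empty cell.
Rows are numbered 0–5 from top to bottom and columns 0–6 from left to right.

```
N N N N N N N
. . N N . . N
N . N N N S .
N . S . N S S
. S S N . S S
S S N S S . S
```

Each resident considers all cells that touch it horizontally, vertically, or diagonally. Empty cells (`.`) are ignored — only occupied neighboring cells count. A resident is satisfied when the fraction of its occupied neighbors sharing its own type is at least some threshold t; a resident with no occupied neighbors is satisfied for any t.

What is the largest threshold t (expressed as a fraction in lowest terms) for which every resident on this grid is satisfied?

1/5

(0,0)N 1/1
(0,1)N 3/3
(0,2)N 4/4
(0,3)N 4/4
(0,4)N 3/3
(0,5)N 3/3
(0,6)N 2/2
(1,2)N 6/6
(1,3)N 7/7
(1,6)N 2/3
(2,0)N 1/1
(2,2)N 3/4
(2,3)N 5/6
(2,4)N 3/5
(2,5)S 2/5
(3,0)N 1/2
(3,2)S 2/5
(3,4)N 3/6
(3,5)S 4/6
(3,6)S 4/4
(4,1)S 4/6
(4,2)S 4/6
(4,3)N 2/6
(4,5)S 5/6
(4,6)S 4/4
(5,0)S 2/2
(5,1)S 3/4
(5,2)N 1/5
(5,3)S 2/4
(5,4)S 2/3
(5,6)S 2/2
The smallest same-type fraction is 1/5 at (5,2), which reduces to 1/5. Any threshold above that leaves this resident unsatisfied.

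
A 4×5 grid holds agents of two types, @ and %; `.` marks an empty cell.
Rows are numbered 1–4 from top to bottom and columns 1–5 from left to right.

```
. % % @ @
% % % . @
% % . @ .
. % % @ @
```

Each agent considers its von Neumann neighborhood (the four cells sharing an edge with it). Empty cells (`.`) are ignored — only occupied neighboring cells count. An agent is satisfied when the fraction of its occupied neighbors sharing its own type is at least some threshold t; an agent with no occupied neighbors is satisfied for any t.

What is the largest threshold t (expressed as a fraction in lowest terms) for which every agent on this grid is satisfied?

Row 1: (1,2)% 2/2 · (1,3)% 2/3 · (1,4)@ 1/2 · (1,5)@ 2/2
Row 2: (2,1)% 2/2 · (2,2)% 4/4 · (2,3)% 2/2 · (2,5)@ 1/1
Row 3: (3,1)% 2/2 · (3,2)% 3/3 · (3,4)@ 1/1
Row 4: (4,2)% 2/2 · (4,3)% 1/2 · (4,4)@ 2/3 · (4,5)@ 1/1
The smallest same-type fraction is 1/2 at (1,4), which reduces to 1/2. Any threshold above that leaves this agent unsatisfied.

1/2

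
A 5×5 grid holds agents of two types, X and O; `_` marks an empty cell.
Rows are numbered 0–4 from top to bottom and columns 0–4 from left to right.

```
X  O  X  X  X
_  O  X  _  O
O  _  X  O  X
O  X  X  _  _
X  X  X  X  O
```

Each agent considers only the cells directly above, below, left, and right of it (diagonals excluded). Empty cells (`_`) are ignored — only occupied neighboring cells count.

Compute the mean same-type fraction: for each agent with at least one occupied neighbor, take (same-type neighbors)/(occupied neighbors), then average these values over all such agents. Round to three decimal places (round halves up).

Row 0: (0,0)X 0/1 · (0,1)O 1/3 · (0,2)X 2/3 · (0,3)X 2/2 · (0,4)X 1/2
Row 1: (1,1)O 1/2 · (1,2)X 2/3 · (1,4)O 0/2
Row 2: (2,0)O 1/1 · (2,2)X 2/3 · (2,3)O 0/2 · (2,4)X 0/2
Row 3: (3,0)O 1/3 · (3,1)X 2/3 · (3,2)X 3/3
Row 4: (4,0)X 1/2 · (4,1)X 3/3 · (4,2)X 3/3 · (4,3)X 1/2 · (4,4)O 0/1
Sum over 20 agents: 0/1 + 1/3 + 2/3 + 2/2 + 1/2 + 1/2 + 2/3 + 0/2 + 1/1 + 2/3 + 0/2 + 0/2 + 1/3 + 2/3 + 3/3 + 1/2 + 3/3 + 3/3 + 1/2 + 0/1 = 31/3; mean = 31/3 ÷ 20 = 31/60 = 0.516666… → 0.517.

0.517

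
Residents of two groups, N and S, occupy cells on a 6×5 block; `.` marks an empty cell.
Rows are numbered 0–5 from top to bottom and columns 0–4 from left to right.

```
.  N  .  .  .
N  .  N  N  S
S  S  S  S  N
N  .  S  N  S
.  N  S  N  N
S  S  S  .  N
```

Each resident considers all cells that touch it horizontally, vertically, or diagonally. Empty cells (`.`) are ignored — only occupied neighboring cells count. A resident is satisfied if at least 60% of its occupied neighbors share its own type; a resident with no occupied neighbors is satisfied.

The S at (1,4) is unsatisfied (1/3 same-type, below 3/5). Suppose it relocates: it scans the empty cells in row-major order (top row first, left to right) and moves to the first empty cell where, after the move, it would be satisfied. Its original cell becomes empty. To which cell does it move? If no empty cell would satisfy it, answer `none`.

Vacating (1,4). Empty cells in order:
  (0,0): 0/2 same-type → still unsatisfied.
  (0,2): 0/3 same-type → still unsatisfied.
  (0,3): 0/2 same-type → still unsatisfied.
  (0,4): 0/1 same-type → still unsatisfied.
  (1,1): 3/6 same-type → still unsatisfied.
  (3,1): 5/7 same-type → satisfied — stop here.

(3,1)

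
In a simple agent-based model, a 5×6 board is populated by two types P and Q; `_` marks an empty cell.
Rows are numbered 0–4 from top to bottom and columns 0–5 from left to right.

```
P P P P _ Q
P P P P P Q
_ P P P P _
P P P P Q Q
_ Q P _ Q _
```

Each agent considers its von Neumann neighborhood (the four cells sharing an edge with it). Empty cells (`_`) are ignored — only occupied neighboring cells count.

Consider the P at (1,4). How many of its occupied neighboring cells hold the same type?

2

Occupied neighbors of (1,4): (2,4)=P, (1,3)=P, (1,5)=Q.
Same type (P): 2 of 3.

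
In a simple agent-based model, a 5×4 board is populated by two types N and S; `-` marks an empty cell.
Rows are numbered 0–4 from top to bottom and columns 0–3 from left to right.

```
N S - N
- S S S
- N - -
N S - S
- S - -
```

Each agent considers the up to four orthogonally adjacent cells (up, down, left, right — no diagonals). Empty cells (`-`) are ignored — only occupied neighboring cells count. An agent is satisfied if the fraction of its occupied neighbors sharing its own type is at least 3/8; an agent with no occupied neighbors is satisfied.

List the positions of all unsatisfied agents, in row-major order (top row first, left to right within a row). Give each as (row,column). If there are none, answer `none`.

(0,0), (0,3), (2,1), (3,0), (3,1)

Row 0: (0,0)N 0/1 not · (0,1)S 1/2 satisfied · (0,3)N 0/1 not
Row 1: (1,1)S 2/3 satisfied · (1,2)S 2/2 satisfied · (1,3)S 1/2 satisfied
Row 2: (2,1)N 0/2 not
Row 3: (3,0)N 0/1 not · (3,1)S 1/3 not · (3,3)S 0/0 satisfied
Row 4: (4,1)S 1/1 satisfied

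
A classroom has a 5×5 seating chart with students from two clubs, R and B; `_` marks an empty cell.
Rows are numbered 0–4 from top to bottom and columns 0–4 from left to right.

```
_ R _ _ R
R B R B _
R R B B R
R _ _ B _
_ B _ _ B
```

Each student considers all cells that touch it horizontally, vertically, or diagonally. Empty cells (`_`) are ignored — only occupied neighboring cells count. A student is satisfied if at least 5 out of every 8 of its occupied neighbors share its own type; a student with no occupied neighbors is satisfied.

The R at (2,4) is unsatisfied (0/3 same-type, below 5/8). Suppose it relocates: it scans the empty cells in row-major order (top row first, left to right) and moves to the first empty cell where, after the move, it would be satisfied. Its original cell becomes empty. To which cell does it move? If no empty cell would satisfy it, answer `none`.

(0,0)

Vacating (2,4). Empty cells in order:
  (0,0): 2/3 same-type → satisfied — stop here.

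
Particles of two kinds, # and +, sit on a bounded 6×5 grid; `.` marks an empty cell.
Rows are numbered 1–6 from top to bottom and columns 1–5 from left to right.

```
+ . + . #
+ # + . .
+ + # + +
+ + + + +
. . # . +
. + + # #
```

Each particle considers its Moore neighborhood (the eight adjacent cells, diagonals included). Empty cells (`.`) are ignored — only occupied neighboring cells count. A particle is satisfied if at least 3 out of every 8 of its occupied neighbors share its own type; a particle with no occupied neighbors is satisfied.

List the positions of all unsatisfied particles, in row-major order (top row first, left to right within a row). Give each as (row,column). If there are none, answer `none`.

(1,1)+ 1/2 ok
(1,3)+ 1/2 ok
(1,5)# 0/0 ok
(2,1)+ 3/4 ok
(2,2)# 1/7 unhappy
(2,3)+ 3/5 ok
(3,1)+ 4/5 ok
(3,2)+ 6/8 ok
(3,3)# 1/7 unhappy
(3,4)+ 5/6 ok
(3,5)+ 3/3 ok
(4,1)+ 3/3 ok
(4,2)+ 4/6 ok
(4,3)+ 4/6 ok
(4,4)+ 5/7 ok
(4,5)+ 4/4 ok
(5,3)# 1/6 unhappy
(5,5)+ 2/4 ok
(6,2)+ 1/2 ok
(6,3)+ 1/3 unhappy
(6,4)# 2/4 ok
(6,5)# 1/2 ok

(2,2), (3,3), (5,3), (6,3)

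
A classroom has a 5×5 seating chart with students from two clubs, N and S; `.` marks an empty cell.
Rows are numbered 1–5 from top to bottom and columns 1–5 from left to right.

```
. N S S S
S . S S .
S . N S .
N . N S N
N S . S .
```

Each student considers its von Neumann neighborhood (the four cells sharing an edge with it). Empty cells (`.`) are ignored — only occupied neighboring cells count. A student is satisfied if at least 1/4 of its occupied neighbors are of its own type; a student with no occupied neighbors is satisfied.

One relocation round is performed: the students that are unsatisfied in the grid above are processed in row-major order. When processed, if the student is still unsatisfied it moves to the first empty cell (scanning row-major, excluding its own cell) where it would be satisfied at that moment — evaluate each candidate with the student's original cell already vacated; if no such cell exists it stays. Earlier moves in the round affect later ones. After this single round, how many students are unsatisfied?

0

Initially unsatisfied (in order): (1,2), (4,5), (5,2).
  (1,2) → (3,2).
  (4,5) → (2,2).
  (5,2) → (1,1).
Resulting grid:
S . S S S
S N S S .
S N N S .
N . N S .
N . . S .
All satisfied now.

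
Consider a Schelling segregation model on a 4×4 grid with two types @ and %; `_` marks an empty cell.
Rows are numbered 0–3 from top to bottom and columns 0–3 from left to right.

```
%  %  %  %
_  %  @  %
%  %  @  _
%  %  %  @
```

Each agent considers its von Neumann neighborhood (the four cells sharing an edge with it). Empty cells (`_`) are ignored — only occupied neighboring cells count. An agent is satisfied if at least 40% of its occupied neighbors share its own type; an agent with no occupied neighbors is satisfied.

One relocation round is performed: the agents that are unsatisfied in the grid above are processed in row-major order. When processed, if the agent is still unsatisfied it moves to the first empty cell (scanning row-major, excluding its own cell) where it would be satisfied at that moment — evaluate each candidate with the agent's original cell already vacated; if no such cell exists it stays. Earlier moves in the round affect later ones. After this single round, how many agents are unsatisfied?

Initially unsatisfied (in order): (1,2), (2,2), (3,2), (3,3).
  (1,2) → (2,3).
  (2,2): no empty cell satisfies it; stays.
  (3,2) → (1,0).
  (3,3): now satisfied by earlier moves; stays.
Resulting grid:
% % % %
% % _ %
% % @ @
% % _ @
All satisfied now.

0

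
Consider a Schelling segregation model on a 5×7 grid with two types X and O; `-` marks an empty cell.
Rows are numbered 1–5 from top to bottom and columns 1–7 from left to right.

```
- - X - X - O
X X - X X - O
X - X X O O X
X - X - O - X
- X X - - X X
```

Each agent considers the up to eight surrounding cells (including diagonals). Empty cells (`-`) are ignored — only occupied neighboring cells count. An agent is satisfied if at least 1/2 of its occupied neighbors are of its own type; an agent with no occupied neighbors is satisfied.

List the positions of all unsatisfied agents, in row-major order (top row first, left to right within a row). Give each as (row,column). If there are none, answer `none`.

(3,5), (3,7)

Row 1: (1,3)X 2/2 ✓ · (1,5)X 2/2 ✓ · (1,7)O 1/1 ✓
Row 2: (2,1)X 2/2 ✓ · (2,2)X 4/4 ✓ · (2,4)X 5/6 ✓ · (2,5)X 3/5 ✓ · (2,7)O 2/3 ✓
Row 3: (3,1)X 3/3 ✓ · (3,3)X 4/4 ✓ · (3,4)X 4/6 ✓ · (3,5)O 2/5 ✗ · (3,6)O 3/6 ✓ · (3,7)X 1/3 ✗
Row 4: (4,1)X 2/2 ✓ · (4,3)X 4/4 ✓ · (4,5)O 2/4 ✓ · (4,7)X 3/4 ✓
Row 5: (5,2)X 3/3 ✓ · (5,3)X 2/2 ✓ · (5,6)X 2/3 ✓ · (5,7)X 2/2 ✓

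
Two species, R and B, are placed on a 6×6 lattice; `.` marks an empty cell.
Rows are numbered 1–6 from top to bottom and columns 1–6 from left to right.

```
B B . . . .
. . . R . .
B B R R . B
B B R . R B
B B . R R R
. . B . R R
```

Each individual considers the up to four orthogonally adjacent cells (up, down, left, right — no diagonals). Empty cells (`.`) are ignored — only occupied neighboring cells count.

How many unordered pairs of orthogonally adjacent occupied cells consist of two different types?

4

Scan each occupied cell's neighbors to the right and below so each pair is counted once.
Row 1: B(1,1)–B(1,2)=  → 0/1 unlike.
Row 2: R(2,4)–R(3,4)=  → 0/1 unlike.
Row 3: B(3,1)–B(3,2)= B(3,1)–B(4,1)= B(3,2)–R(3,3)≠ B(3,2)–B(4,2)= R(3,3)–R(3,4)= R(3,3)–R(4,3)= B(3,6)–B(4,6)=  → 1/7 unlike.
Row 4: B(4,1)–B(4,2)= B(4,1)–B(5,1)= B(4,2)–R(4,3)≠ B(4,2)–B(5,2)= R(4,5)–B(4,6)≠ R(4,5)–R(5,5)= B(4,6)–R(5,6)≠  → 3/7 unlike.
Row 5: B(5,1)–B(5,2)= R(5,4)–R(5,5)= R(5,5)–R(5,6)= R(5,5)–R(6,5)= R(5,6)–R(6,6)=  → 0/5 unlike.
Row 6: R(6,5)–R(6,6)=  → 0/1 unlike.
Total adjacent occupied pairs: 22; unlike-type pairs: 4.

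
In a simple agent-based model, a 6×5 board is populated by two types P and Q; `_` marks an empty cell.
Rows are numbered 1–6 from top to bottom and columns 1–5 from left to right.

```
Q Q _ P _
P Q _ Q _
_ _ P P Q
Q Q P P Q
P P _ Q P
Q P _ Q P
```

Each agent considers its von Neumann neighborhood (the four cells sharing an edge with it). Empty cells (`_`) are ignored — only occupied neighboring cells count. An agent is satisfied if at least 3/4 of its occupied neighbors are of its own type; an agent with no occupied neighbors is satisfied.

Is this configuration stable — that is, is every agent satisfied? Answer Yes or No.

No

Row 1: (1,1)Q 1/2 ✗ · (1,2)Q 2/2 ✓ · (1,4)P 0/1 ✗
Row 2: (2,1)P 0/2 ✗ · (2,2)Q 1/2 ✗ · (2,4)Q 0/2 ✗
Row 3: (3,3)P 2/2 ✓ · (3,4)P 2/4 ✗ · (3,5)Q 1/2 ✗
Row 4: (4,1)Q 1/2 ✗ · (4,2)Q 1/3 ✗ · (4,3)P 2/3 ✗ · (4,4)P 2/4 ✗ · (4,5)Q 1/3 ✗
Row 5: (5,1)P 1/3 ✗ · (5,2)P 2/3 ✗ · (5,4)Q 1/3 ✗ · (5,5)P 1/3 ✗
Row 6: (6,1)Q 0/2 ✗ · (6,2)P 1/2 ✗ · (6,4)Q 1/2 ✗ · (6,5)P 1/2 ✗
For instance (1,1) has only 1/2 same-type neighbors, below 3/4.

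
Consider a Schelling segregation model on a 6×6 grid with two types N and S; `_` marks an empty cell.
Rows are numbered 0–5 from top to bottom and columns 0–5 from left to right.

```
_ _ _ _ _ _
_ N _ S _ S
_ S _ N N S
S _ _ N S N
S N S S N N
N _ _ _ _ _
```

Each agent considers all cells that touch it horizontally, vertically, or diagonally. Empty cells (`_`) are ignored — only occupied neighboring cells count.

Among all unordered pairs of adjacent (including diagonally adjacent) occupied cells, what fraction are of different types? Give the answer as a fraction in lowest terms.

Scan each occupied cell's neighbors to the right and below (and the two forward diagonals) so each pair is counted once.
Row 1: N(1,1)–S(2,1)≠ S(1,3)–N(2,3)≠ S(1,3)–N(2,4)≠ S(1,5)–S(2,5)= S(1,5)–N(2,4)≠  → 4/5 unlike.
Row 2: S(2,1)–S(3,0)= N(2,3)–N(2,4)= N(2,3)–N(3,3)= N(2,3)–S(3,4)≠ N(2,4)–S(2,5)≠ N(2,4)–S(3,4)≠ N(2,4)–N(3,5)= N(2,4)–N(3,3)= S(2,5)–N(3,5)≠ S(2,5)–S(3,4)=  → 4/10 unlike.
Row 3: S(3,0)–S(4,0)= S(3,0)–N(4,1)≠ N(3,3)–S(3,4)≠ N(3,3)–S(4,3)≠ N(3,3)–N(4,4)= N(3,3)–S(4,2)≠ S(3,4)–N(3,5)≠ S(3,4)–N(4,4)≠ S(3,4)–N(4,5)≠ S(3,4)–S(4,3)= N(3,5)–N(4,5)= N(3,5)–N(4,4)=  → 7/12 unlike.
Row 4: S(4,0)–N(4,1)≠ S(4,0)–N(5,0)≠ N(4,1)–S(4,2)≠ N(4,1)–N(5,0)= S(4,2)–S(4,3)= S(4,3)–N(4,4)≠ N(4,4)–N(4,5)=  → 4/7 unlike.
Total adjacent occupied pairs: 34; unlike-type pairs: 19.
19/34 is already in lowest terms.

19/34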